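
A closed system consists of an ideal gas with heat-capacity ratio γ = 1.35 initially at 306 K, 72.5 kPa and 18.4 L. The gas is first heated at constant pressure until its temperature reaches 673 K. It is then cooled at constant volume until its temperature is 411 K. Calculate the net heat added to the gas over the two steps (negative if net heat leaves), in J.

2910 J

n = P₁V₁/(RT₁) = 72.5×18.4/(8.314×306) = 0.524 mol.
Step 1 — Isobaric: P stays 72.5 kPa; V/T = const ⇒ T₂ = 673 K, V₂ = 40.5 L.
W = PΔV = 72.5×(40.5−18.4) kPa·L = 1600 J.
ΔU = nCvΔT = 0.524×23.8×(673−306) = 4570 J.
Q = ΔU + W = nCpΔT = 6170 J.
State after step 1: P = 72.5 kPa, V = 40.5 L, T = 673 K.
Step 2 — Isochoric: V stays 40.5 L; P/T = const ⇒ T₂ = 411 K, P₂ = 44.3 kPa.
W = 0 (no volume change).
ΔU = nCvΔT = 0.524×23.8×(411−673) = -3260 J.
Q = ΔU = -3260 J.
Net over both steps: W = 1600 J, Q = 2910 J, ΔU = 1310 J.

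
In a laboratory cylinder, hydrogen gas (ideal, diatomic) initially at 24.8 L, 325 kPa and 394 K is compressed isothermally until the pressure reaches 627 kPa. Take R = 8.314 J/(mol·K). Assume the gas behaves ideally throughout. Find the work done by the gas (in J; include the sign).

-5300 J

n = P₁V₁/(RT₁) = 325×24.8/(8.314×394) = 2.46 mol.
Isothermal: T stays 394 K; PV = const ⇒ V₂ = 12.9 L, P₂ = 627 kPa.
W = nRT ln(V₂/V₁) = 2.46×8.314×394×ln(0.518) = -5300 J.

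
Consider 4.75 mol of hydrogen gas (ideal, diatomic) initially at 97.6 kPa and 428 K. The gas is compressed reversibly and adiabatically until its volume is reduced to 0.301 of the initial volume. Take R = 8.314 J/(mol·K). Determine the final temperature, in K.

692 K

V₁ = nRT₁/P₁ = 4.75×8.314×428/97.6 = 173 L.
Adiabatic: TV^(γ−1) = const ⇒ T₂ = 428×(3.32)^0.400 = 692 K; PV^γ = const ⇒ P₂ = 524 kPa.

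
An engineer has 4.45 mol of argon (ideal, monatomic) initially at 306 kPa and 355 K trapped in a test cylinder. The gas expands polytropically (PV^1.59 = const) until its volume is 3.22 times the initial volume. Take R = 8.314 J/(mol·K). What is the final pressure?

V₁ = nRT₁/P₁ = 4.45×8.314×355/306 = 42.9 L.
Polytropic n=1.59: T₂ = T₁(V₁/V₂)^(n−1) = 355×(0.311)^0.59 = 178 K; P₂ = P₁(V₁/V₂)^n = 47.7 kPa.

47.7 kPa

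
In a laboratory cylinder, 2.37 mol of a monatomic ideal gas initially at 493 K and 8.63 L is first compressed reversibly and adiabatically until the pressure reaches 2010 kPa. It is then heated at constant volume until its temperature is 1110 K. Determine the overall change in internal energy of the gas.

P₁ = nRT₁/V₁ = 2.37×8.314×493/8.63 = 1130 kPa.
Step 1 — Adiabatic: T₂/T₁ = (P₂/P₁)^((γ−1)/γ) ⇒ T₂ = 493×(1.79)^0.400 = 622 K; V₂ = 6.09 L.
ΔU = nCvΔT = 2.37×12.5×(622−493) = 3800 J.
Q = 0 for an adiabatic process, so W = −ΔU = -3800 J.
State after step 1: P = 2010 kPa, V = 6.09 L, T = 622 K.
Step 2 — Isochoric: V stays 6.09 L; P/T = const ⇒ T₂ = 1110 K, P₂ = 3590 kPa.
W = 0 (no volume change).
ΔU = nCvΔT = 2.37×12.5×(1110−622) = 14400 J.
Q = ΔU = 14400 J.
Net over both steps: W = -3800 J, Q = 14400 J, ΔU = 18200 J.

18200 J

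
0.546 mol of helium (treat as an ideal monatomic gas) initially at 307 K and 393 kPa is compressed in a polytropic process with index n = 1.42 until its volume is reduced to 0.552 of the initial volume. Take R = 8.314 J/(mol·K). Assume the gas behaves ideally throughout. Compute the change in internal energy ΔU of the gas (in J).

593 J

V₁ = nRT₁/P₁ = 0.546×8.314×307/393 = 3.55 L.
Polytropic n=1.42: T₂ = T₁(V₁/V₂)^(n−1) = 307×(1.81)^0.42 = 394 K; P₂ = P₁(V₁/V₂)^n = 914 kPa.
For an ideal gas ΔU = nCvΔT with Cv = (3/2)R = 12.5 J/(mol·K).
ΔU = 0.546×12.5×(394−307) = 593 J.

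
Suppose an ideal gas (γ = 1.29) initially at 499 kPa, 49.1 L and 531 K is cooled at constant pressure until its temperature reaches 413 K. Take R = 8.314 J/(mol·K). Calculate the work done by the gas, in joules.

-5440 J

n = P₁V₁/(RT₁) = 499×49.1/(8.314×531) = 5.55 mol.
Isobaric: P stays 499 kPa; V/T = const ⇒ T₂ = 413 K, V₂ = 38.2 L.
W = PΔV = 499×(38.2−49.1) kPa·L = -5440 J.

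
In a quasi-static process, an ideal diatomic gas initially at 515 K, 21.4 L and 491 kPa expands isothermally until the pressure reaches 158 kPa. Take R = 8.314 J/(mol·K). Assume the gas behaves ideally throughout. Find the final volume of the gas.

Isothermal: T stays 515 K; PV = const ⇒ V₂ = 66.5 L, P₂ = 158 kPa.

66.5 L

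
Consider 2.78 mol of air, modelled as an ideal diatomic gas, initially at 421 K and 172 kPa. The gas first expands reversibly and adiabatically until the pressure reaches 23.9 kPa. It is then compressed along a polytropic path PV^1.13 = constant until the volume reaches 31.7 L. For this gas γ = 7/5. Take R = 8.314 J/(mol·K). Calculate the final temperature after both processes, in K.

V₁ = nRT₁/P₁ = 2.78×8.314×421/172 = 56.6 L.
Step 1 — Adiabatic: T₂/T₁ = (P₂/P₁)^((γ−1)/γ) ⇒ T₂ = 421×(0.139)^0.286 = 240 K; V₂ = 232 L.
ΔU = nCvΔT = 2.78×20.8×(240−421) = -10500 J.
Q = 0 for an adiabatic process, so W = −ΔU = 10500 J.
State after step 1: P = 23.9 kPa, V = 232 L, T = 240 K.
Step 2 — Polytropic n=1.13: T₂ = T₁(V₁/V₂)^(n−1) = 240×(7.31)^0.13 = 310 K; P₂ = P₁(V₁/V₂)^n = 226 kPa.
W = (P₁V₁−P₂V₂)/(n−1) = (23.9×232−226×31.7)/0.13 = -12600 J.
ΔU = nCvΔT = 2.78×20.8×(310−240) = 4080 J.
Q = ΔU + W = -8480 J.
Net over both steps: W = -2080 J, Q = -8480 J, ΔU = -6400 J.

310 K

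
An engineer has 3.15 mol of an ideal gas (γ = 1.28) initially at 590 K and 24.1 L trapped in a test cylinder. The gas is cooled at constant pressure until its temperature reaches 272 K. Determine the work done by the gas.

-8330 J

P₁ = nRT₁/V₁ = 3.15×8.314×590/24.1 = 641 kPa.
Isobaric: P stays 641 kPa; V/T = const ⇒ T₂ = 272 K, V₂ = 11.1 L.
W = PΔV = 641×(11.1−24.1) kPa·L = -8330 J.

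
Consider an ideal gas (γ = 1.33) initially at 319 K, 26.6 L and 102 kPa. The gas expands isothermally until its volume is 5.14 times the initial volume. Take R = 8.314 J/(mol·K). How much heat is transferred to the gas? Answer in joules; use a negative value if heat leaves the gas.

4440 J

n = P₁V₁/(RT₁) = 102×26.6/(8.314×319) = 1.02 mol.
Isothermal: T stays 319 K; PV = const ⇒ V₂ = 137 L, P₂ = 19.8 kPa.
ΔU = 0 (ideal gas, T constant).
W = nRT ln(V₂/V₁) = 1.02×8.314×319×ln(5.14) = 4440 J.
Q = ΔU + W = 4440 J.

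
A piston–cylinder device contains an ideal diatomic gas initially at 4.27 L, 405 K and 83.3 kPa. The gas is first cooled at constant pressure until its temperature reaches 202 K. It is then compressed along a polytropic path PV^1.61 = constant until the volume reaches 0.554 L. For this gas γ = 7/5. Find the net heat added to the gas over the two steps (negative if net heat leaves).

n = P₁V₁/(RT₁) = 83.3×4.27/(8.314×405) = 0.106 mol.
Step 1 — Isobaric: P stays 83.3 kPa; V/T = const ⇒ T₂ = 202 K, V₂ = 2.13 L.
W = PΔV = 83.3×(2.13−4.27) kPa·L = -178 J.
ΔU = nCvΔT = 0.106×20.8×(202−405) = -446 J.
Q = ΔU + W = nCpΔT = -624 J.
State after step 1: P = 83.3 kPa, V = 2.13 L, T = 202 K.
Step 2 — Polytropic n=1.61: T₂ = T₁(V₁/V₂)^(n−1) = 202×(3.84)^0.61 = 459 K; P₂ = P₁(V₁/V₂)^n = 728 kPa.
W = (P₁V₁−P₂V₂)/(n−1) = (83.3×2.13−728×0.554)/0.61 = -370 J.
ΔU = nCvΔT = 0.106×20.8×(459−202) = 565 J.
Q = ΔU + W = 194 J.
Net over both steps: W = -549 J, Q = -430 J, ΔU = 119 J.

-430 J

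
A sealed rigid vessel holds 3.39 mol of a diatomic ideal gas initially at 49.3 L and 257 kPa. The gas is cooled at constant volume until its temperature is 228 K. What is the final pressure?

T₁ = P₁V₁/(nR) = 257×49.3/(3.39×8.314) = 450 K.
Isochoric: V stays 49.3 L; P/T = const ⇒ T₂ = 228 K, P₂ = 130 kPa.

130 kPa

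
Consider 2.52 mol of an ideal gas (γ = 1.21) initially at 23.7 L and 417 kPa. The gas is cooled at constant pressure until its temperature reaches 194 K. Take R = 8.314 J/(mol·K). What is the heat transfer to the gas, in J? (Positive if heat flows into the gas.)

-33500 J

T₁ = P₁V₁/(nR) = 417×23.7/(2.52×8.314) = 472 K.
Isobaric: P stays 417 kPa; V/T = const ⇒ T₂ = 194 K, V₂ = 9.75 L.
W = PΔV = 417×(9.75−23.7) kPa·L = -5820 J.
ΔU = nCvΔT = 2.52×39.6×(194−472) = -27700 J.
Q = ΔU + W = nCpΔT = -33500 J.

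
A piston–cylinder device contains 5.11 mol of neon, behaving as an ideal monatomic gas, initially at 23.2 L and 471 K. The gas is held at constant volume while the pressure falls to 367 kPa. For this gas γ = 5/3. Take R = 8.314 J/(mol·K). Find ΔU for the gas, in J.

-17200 J

P₁ = nRT₁/V₁ = 5.11×8.314×471/23.2 = 863 kPa.
Isochoric: V stays 23.2 L; P/T = const ⇒ T₂ = 200 K, P₂ = 367 kPa.
For an ideal gas ΔU = nCvΔT with Cv = (3/2)R = 12.5 J/(mol·K).
ΔU = 5.11×12.5×(200−471) = -17200 J.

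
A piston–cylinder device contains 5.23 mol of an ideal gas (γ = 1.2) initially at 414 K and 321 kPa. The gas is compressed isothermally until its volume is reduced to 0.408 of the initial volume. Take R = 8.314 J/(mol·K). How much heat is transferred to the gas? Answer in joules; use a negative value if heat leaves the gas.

V₁ = nRT₁/P₁ = 5.23×8.314×414/321 = 56.1 L.
Isothermal: T stays 414 K; PV = const ⇒ V₂ = 22.9 L, P₂ = 787 kPa.
ΔU = 0 (ideal gas, T constant).
W = nRT ln(V₂/V₁) = 5.23×8.314×414×ln(0.408) = -16100 J.
Q = ΔU + W = -16100 J.

-16100 J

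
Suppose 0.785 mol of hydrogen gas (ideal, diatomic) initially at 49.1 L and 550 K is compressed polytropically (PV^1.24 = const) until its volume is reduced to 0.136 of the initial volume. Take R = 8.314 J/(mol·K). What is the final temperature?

888 K

P₁ = nRT₁/V₁ = 0.785×8.314×550/49.1 = 73.1 kPa.
Polytropic n=1.24: T₂ = T₁(V₁/V₂)^(n−1) = 550×(7.35)^0.24 = 888 K; P₂ = P₁(V₁/V₂)^n = 868 kPa.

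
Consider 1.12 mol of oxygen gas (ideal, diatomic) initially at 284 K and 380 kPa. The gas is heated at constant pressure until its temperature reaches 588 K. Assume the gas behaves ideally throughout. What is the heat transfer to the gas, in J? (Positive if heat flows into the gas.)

9910 J

V₁ = nRT₁/P₁ = 1.12×8.314×284/380 = 6.96 L.
Isobaric: P stays 380 kPa; V/T = const ⇒ T₂ = 588 K, V₂ = 14.4 L.
W = PΔV = 380×(14.4−6.96) kPa·L = 2830 J.
ΔU = nCvΔT = 1.12×20.8×(588−284) = 7080 J.
Q = ΔU + W = nCpΔT = 9910 J.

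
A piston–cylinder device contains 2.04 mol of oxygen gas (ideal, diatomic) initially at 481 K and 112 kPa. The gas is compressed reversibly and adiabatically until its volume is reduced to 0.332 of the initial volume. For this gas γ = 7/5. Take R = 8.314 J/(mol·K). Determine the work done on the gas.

V₁ = nRT₁/P₁ = 2.04×8.314×481/112 = 72.8 L.
Adiabatic: TV^(γ−1) = const ⇒ T₂ = 481×(3.01)^0.400 = 748 K; PV^γ = const ⇒ P₂ = 524 kPa.
ΔU = nCvΔT = 2.04×20.8×(748−481) = 11300 J.
Q = 0 for an adiabatic process, so W = −ΔU = -11300 J.
Work done on the gas = −W_by = 11300 J.

11300 J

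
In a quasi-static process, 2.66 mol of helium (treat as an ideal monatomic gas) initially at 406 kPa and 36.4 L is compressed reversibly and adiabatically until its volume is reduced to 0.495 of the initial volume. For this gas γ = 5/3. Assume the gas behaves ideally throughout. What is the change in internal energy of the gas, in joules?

13300 J

T₁ = P₁V₁/(nR) = 406×36.4/(2.66×8.314) = 668 K.
Adiabatic: TV^(γ−1) = const ⇒ T₂ = 668×(2.02)^0.667 = 1070 K; PV^γ = const ⇒ P₂ = 1310 kPa.
For an ideal gas ΔU = nCvΔT with Cv = (3/2)R = 12.5 J/(mol·K).
ΔU = 2.66×12.5×(1070−668) = 13300 J.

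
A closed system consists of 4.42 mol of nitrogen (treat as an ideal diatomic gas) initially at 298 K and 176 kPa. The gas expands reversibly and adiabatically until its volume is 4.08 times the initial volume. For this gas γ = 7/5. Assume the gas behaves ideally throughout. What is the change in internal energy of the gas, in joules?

-11800 J

V₁ = nRT₁/P₁ = 4.42×8.314×298/176 = 62.2 L.
Adiabatic: TV^(γ−1) = const ⇒ T₂ = 298×(0.245)^0.400 = 170 K; PV^γ = const ⇒ P₂ = 24.6 kPa.
For an ideal gas ΔU = nCvΔT with Cv = (5/2)R = 20.8 J/(mol·K).
ΔU = 4.42×20.8×(170−298) = -11800 J.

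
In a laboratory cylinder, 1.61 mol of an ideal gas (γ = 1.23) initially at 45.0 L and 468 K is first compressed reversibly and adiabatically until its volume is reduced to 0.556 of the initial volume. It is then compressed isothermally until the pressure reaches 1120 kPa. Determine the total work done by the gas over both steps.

-13700 J

P₁ = nRT₁/V₁ = 1.61×8.314×468/45.0 = 139 kPa.
Step 1 — Adiabatic: TV^(γ−1) = const ⇒ T₂ = 468×(1.80)^0.230 = 536 K; PV^γ = const ⇒ P₂ = 287 kPa.
ΔU = nCvΔT = 1.61×36.1×(536−468) = 3940 J.
Q = 0 for an adiabatic process, so W = −ΔU = -3940 J.
State after step 1: P = 287 kPa, V = 25.0 L, T = 536 K.
Step 2 — Isothermal: T stays 536 K; PV = const ⇒ V₂ = 6.40 L, P₂ = 1120 kPa.
ΔU = 0 (ideal gas, T constant).
W = nRT ln(V₂/V₁) = 1.61×8.314×536×ln(0.256) = -9770 J.
Q = ΔU + W = -9770 J.
Net over both steps: W = -13700 J, Q = -9770 J, ΔU = 3940 J.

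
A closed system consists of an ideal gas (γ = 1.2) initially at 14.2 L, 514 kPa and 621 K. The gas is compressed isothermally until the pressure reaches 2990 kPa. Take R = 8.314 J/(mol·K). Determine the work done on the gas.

n = P₁V₁/(RT₁) = 514×14.2/(8.314×621) = 1.41 mol.
Isothermal: T stays 621 K; PV = const ⇒ V₂ = 2.44 L, P₂ = 2990 kPa.
W = nRT ln(V₂/V₁) = 1.41×8.314×621×ln(0.172) = -12900 J.
Work done on the gas = −W_by = 12900 J.

12900 J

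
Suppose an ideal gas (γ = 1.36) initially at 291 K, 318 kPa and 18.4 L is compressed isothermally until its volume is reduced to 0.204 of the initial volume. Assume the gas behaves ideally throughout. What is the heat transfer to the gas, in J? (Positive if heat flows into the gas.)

n = P₁V₁/(RT₁) = 318×18.4/(8.314×291) = 2.42 mol.
Isothermal: T stays 291 K; PV = const ⇒ V₂ = 3.75 L, P₂ = 1560 kPa.
ΔU = 0 (ideal gas, T constant).
W = nRT ln(V₂/V₁) = 2.42×8.314×291×ln(0.204) = -9300 J.
Q = ΔU + W = -9300 J.

-9300 J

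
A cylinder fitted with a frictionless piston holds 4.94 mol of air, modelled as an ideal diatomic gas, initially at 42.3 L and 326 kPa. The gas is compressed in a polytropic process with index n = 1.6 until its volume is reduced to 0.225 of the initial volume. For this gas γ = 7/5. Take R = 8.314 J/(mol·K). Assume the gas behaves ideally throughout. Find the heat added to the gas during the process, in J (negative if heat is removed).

16600 J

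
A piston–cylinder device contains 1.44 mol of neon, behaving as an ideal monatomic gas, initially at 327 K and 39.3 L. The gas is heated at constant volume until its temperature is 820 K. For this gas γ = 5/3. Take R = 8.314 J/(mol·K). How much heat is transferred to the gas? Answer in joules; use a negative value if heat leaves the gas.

P₁ = nRT₁/V₁ = 1.44×8.314×327/39.3 = 99.6 kPa.
Isochoric: V stays 39.3 L; P/T = const ⇒ T₂ = 820 K, P₂ = 250 kPa.
W = 0 (no volume change).
ΔU = nCvΔT = 1.44×12.5×(820−327) = 8850 J.
Q = ΔU = 8850 J.

8850 J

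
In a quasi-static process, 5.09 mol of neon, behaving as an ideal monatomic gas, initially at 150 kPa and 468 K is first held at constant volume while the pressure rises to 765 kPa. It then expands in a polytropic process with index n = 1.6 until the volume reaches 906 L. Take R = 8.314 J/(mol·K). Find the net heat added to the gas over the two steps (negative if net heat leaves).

V₁ = nRT₁/P₁ = 5.09×8.314×468/150 = 132 L.
Step 1 — Isochoric: V stays 132 L; P/T = const ⇒ T₂ = 2390 K, P₂ = 765 kPa.
W = 0 (no volume change).
ΔU = nCvΔT = 5.09×12.5×(2390−468) = 122000 J.
Q = ΔU = 122000 J.
State after step 1: P = 765 kPa, V = 132 L, T = 2390 K.
Step 2 — Polytropic n=1.6: T₂ = T₁(V₁/V₂)^(n−1) = 2390×(0.146)^0.60 = 752 K; P₂ = P₁(V₁/V₂)^n = 35.1 kPa.
W = (P₁V₁−P₂V₂)/(n−1) = (765×132−35.1×906)/0.60 = 115000 J.
ΔU = nCvΔT = 5.09×12.5×(752−2390) = -104000 J.
Q = ΔU + W = 11500 J.
Net over both steps: W = 115000 J, Q = 133000 J, ΔU = 18000 J.

133000 J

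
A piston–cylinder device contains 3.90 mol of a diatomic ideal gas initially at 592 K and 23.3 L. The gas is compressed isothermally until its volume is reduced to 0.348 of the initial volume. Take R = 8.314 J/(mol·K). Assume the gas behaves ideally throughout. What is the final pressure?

2370 kPa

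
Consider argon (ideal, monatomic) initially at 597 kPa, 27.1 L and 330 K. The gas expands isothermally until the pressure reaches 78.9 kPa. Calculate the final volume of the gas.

Isothermal: T stays 330 K; PV = const ⇒ V₂ = 205 L, P₂ = 78.9 kPa.

205 L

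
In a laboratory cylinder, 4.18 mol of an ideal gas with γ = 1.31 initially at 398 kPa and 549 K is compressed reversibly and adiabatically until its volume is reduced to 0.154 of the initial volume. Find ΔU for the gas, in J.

48400 J

V₁ = nRT₁/P₁ = 4.18×8.314×549/398 = 47.9 L.
Adiabatic: TV^(γ−1) = const ⇒ T₂ = 549×(6.49)^0.310 = 980 K; PV^γ = const ⇒ P₂ = 4620 kPa.
For an ideal gas ΔU = nCvΔT with Cv = R/(γ−1) = 26.8 J/(mol·K).
ΔU = 4.18×26.8×(980−549) = 48400 J.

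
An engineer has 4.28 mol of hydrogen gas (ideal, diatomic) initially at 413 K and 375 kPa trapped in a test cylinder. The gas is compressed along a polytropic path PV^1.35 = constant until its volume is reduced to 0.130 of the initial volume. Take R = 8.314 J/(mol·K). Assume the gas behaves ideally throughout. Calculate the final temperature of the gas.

V₁ = nRT₁/P₁ = 4.28×8.314×413/375 = 39.2 L.
Polytropic n=1.35: T₂ = T₁(V₁/V₂)^(n−1) = 413×(7.69)^0.35 = 843 K; P₂ = P₁(V₁/V₂)^n = 5890 kPa.

843 K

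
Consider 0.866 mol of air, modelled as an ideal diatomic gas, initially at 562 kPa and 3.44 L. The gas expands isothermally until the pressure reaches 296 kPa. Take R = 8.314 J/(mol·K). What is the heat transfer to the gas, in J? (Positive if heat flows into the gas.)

1240 J

T₁ = P₁V₁/(nR) = 562×3.44/(0.866×8.314) = 269 K.
Isothermal: T stays 269 K; PV = const ⇒ V₂ = 6.53 L, P₂ = 296 kPa.
ΔU = 0 (ideal gas, T constant).
W = nRT ln(V₂/V₁) = 0.866×8.314×269×ln(1.90) = 1240 J.
Q = ΔU + W = 1240 J.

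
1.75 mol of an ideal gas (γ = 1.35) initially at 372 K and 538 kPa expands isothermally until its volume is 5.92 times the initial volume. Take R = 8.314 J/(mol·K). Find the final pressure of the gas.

90.9 kPa

V₁ = nRT₁/P₁ = 1.75×8.314×372/538 = 10.1 L.
Isothermal: T stays 372 K; PV = const ⇒ V₂ = 59.6 L, P₂ = 90.9 kPa.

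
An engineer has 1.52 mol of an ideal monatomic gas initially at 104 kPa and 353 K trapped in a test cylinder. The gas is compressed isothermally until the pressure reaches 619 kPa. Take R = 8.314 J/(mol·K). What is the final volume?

V₁ = nRT₁/P₁ = 1.52×8.314×353/104 = 42.9 L.
Isothermal: T stays 353 K; PV = const ⇒ V₂ = 7.21 L, P₂ = 619 kPa.

7.21 L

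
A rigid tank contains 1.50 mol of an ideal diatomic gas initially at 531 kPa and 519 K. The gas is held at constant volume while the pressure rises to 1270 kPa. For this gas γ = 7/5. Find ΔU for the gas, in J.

22500 J

V₁ = nRT₁/P₁ = 1.50×8.314×519/531 = 12.2 L.
Isochoric: V stays 12.2 L; P/T = const ⇒ T₂ = 1240 K, P₂ = 1270 kPa.
For an ideal gas ΔU = nCvΔT with Cv = (5/2)R = 20.8 J/(mol·K).
ΔU = 1.50×20.8×(1240−519) = 22500 J.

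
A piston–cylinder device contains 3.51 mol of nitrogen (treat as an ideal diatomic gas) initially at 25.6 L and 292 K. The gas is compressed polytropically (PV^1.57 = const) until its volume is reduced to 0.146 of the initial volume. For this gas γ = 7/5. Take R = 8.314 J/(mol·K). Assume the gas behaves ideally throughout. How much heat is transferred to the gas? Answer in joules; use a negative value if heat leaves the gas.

P₁ = nRT₁/V₁ = 3.51×8.314×292/25.6 = 333 kPa.
Polytropic n=1.57: T₂ = T₁(V₁/V₂)^(n−1) = 292×(6.85)^0.57 = 874 K; P₂ = P₁(V₁/V₂)^n = 6830 kPa.
W = (P₁V₁−P₂V₂)/(n−1) = (333×25.6−6830×3.74)/0.57 = -29800 J.
ΔU = nCvΔT = 3.51×20.8×(874−292) = 42500 J.
Q = ΔU + W = 12700 J.

12700 J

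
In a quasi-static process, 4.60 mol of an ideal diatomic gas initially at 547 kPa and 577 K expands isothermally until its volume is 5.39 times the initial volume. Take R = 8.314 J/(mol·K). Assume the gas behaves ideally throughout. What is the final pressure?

V₁ = nRT₁/P₁ = 4.60×8.314×577/547 = 40.3 L.
Isothermal: T stays 577 K; PV = const ⇒ V₂ = 217 L, P₂ = 101 kPa.

101 kPa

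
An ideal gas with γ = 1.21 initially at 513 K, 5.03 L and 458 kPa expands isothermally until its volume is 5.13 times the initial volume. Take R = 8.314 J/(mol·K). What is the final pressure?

89.3 kPa

Isothermal: T stays 513 K; PV = const ⇒ V₂ = 25.8 L, P₂ = 89.3 kPa.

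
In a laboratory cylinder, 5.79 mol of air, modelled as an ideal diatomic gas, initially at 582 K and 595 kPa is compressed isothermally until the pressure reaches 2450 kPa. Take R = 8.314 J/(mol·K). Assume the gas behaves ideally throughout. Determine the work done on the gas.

V₁ = nRT₁/P₁ = 5.79×8.314×582/595 = 47.1 L.
Isothermal: T stays 582 K; PV = const ⇒ V₂ = 11.4 L, P₂ = 2450 kPa.
W = nRT ln(V₂/V₁) = 5.79×8.314×582×ln(0.243) = -39700 J.
Work done on the gas = −W_by = 39700 J.

39700 J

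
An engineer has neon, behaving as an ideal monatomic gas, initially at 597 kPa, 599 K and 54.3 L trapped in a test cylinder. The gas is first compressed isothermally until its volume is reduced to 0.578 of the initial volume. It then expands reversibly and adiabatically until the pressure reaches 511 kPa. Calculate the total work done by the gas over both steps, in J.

n = P₁V₁/(RT₁) = 597×54.3/(8.314×599) = 6.51 mol.
Step 1 — Isothermal: T stays 599 K; PV = const ⇒ V₂ = 31.4 L, P₂ = 1030 kPa.
ΔU = 0 (ideal gas, T constant).
W = nRT ln(V₂/V₁) = 6.51×8.314×599×ln(0.578) = -17800 J.
Q = ΔU + W = -17800 J.
State after step 1: P = 1030 kPa, V = 31.4 L, T = 599 K.
Step 2 — Adiabatic: T₂/T₁ = (P₂/P₁)^((γ−1)/γ) ⇒ T₂ = 599×(0.495)^0.400 = 452 K; V₂ = 47.9 L.
ΔU = nCvΔT = 6.51×12.5×(452−599) = -11900 J.
Q = 0 for an adiabatic process, so W = −ΔU = 11900 J.
Net over both steps: W = -5840 J, Q = -17800 J, ΔU = -11900 J.

-5840 J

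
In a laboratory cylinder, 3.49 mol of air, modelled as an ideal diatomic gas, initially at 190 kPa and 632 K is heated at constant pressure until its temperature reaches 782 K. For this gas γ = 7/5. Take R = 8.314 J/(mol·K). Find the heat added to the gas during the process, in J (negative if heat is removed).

15200 J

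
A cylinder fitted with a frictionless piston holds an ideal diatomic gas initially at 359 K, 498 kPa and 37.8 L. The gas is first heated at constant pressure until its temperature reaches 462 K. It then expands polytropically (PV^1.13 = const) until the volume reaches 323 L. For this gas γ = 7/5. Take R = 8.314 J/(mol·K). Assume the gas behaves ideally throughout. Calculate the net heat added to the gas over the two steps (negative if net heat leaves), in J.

46300 J

n = P₁V₁/(RT₁) = 498×37.8/(8.314×359) = 6.31 mol.
Step 1 — Isobaric: P stays 498 kPa; V/T = const ⇒ T₂ = 462 K, V₂ = 48.6 L.
W = PΔV = 498×(48.6−37.8) kPa·L = 5400 J.
ΔU = nCvΔT = 6.31×20.8×(462−359) = 13500 J.
Q = ΔU + W = nCpΔT = 18900 J.
State after step 1: P = 498 kPa, V = 48.6 L, T = 462 K.
Step 2 — Polytropic n=1.13: T₂ = T₁(V₁/V₂)^(n−1) = 462×(0.151)^0.13 = 361 K; P₂ = P₁(V₁/V₂)^n = 58.6 kPa.
W = (P₁V₁−P₂V₂)/(n−1) = (498×48.6−58.6×323)/0.13 = 40700 J.
ΔU = nCvΔT = 6.31×20.8×(361−462) = -13200 J.
Q = ΔU + W = 27400 J.
Net over both steps: W = 46100 J, Q = 46300 J, ΔU = 290 J.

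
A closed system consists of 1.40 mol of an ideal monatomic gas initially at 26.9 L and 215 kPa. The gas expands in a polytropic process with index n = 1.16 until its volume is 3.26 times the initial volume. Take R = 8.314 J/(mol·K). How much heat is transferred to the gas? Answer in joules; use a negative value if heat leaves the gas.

4730 J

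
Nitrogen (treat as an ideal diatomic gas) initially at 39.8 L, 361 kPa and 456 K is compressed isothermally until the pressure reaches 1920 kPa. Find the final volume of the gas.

Isothermal: T stays 456 K; PV = const ⇒ V₂ = 7.48 L, P₂ = 1920 kPa.

7.48 L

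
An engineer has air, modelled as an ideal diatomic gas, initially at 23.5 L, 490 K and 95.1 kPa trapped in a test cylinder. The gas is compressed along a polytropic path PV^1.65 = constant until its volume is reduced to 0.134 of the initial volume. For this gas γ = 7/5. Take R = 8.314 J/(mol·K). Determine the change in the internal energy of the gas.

n = P₁V₁/(RT₁) = 95.1×23.5/(8.314×490) = 0.549 mol.
Polytropic n=1.65: T₂ = T₁(V₁/V₂)^(n−1) = 490×(7.46)^0.65 = 1810 K; P₂ = P₁(V₁/V₂)^n = 2620 kPa.
For an ideal gas ΔU = nCvΔT with Cv = (5/2)R = 20.8 J/(mol·K).
ΔU = 0.549×20.8×(1810−490) = 15000 J.

15000 J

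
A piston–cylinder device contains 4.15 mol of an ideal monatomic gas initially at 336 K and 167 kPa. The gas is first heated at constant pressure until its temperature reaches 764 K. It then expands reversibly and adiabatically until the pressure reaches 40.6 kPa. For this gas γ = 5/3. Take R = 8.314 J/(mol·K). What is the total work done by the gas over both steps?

31900 J

V₁ = nRT₁/P₁ = 4.15×8.314×336/167 = 69.4 L.
Step 1 — Isobaric: P stays 167 kPa; V/T = const ⇒ T₂ = 764 K, V₂ = 158 L.
W = PΔV = 167×(158−69.4) kPa·L = 14800 J.
ΔU = nCvΔT = 4.15×12.5×(764−336) = 22200 J.
Q = ΔU + W = nCpΔT = 36900 J.
State after step 1: P = 167 kPa, V = 158 L, T = 764 K.
Step 2 — Adiabatic: T₂/T₁ = (P₂/P₁)^((γ−1)/γ) ⇒ T₂ = 764×(0.243)^0.400 = 434 K; V₂ = 369 L.
ΔU = nCvΔT = 4.15×12.5×(434−764) = -17100 J.
Q = 0 for an adiabatic process, so W = −ΔU = 17100 J.
Net over both steps: W = 31900 J, Q = 36900 J, ΔU = 5070 J.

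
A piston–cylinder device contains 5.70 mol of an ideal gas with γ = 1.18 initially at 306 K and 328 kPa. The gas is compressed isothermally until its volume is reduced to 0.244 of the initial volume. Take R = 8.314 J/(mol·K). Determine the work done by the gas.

-20500 J

V₁ = nRT₁/P₁ = 5.70×8.314×306/328 = 44.2 L.
Isothermal: T stays 306 K; PV = const ⇒ V₂ = 10.8 L, P₂ = 1340 kPa.
W = nRT ln(V₂/V₁) = 5.70×8.314×306×ln(0.244) = -20500 J.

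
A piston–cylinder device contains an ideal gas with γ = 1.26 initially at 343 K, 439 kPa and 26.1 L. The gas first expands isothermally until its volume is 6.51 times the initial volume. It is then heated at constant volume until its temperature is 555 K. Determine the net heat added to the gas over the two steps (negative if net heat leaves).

48700 J

n = P₁V₁/(RT₁) = 439×26.1/(8.314×343) = 4.02 mol.
Step 1 — Isothermal: T stays 343 K; PV = const ⇒ V₂ = 170 L, P₂ = 67.4 kPa.
ΔU = 0 (ideal gas, T constant).
W = nRT ln(V₂/V₁) = 4.02×8.314×343×ln(6.51) = 21500 J.
Q = ΔU + W = 21500 J.
State after step 1: P = 67.4 kPa, V = 170 L, T = 343 K.
Step 2 — Isochoric: V stays 170 L; P/T = const ⇒ T₂ = 555 K, P₂ = 109 kPa.
W = 0 (no volume change).
ΔU = nCvΔT = 4.02×32.0×(555−343) = 27200 J.
Q = ΔU = 27200 J.
Net over both steps: W = 21500 J, Q = 48700 J, ΔU = 27200 J.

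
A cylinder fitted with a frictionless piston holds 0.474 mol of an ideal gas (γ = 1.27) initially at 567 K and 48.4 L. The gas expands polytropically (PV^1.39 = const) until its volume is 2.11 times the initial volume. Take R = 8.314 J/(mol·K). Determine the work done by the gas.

1450 J

P₁ = nRT₁/V₁ = 0.474×8.314×567/48.4 = 46.2 kPa.
Polytropic n=1.39: T₂ = T₁(V₁/V₂)^(n−1) = 567×(0.474)^0.39 = 424 K; P₂ = P₁(V₁/V₂)^n = 16.4 kPa.
W = (P₁V₁−P₂V₂)/(n−1) = (46.2×48.4−16.4×102)/0.39 = 1450 J.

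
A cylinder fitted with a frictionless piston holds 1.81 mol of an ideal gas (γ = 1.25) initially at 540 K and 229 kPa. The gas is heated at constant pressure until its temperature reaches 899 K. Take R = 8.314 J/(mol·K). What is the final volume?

V₁ = nRT₁/P₁ = 1.81×8.314×540/229 = 35.5 L.
Isobaric: P stays 229 kPa; V/T = const ⇒ T₂ = 899 K, V₂ = 59.1 L.

59.1 L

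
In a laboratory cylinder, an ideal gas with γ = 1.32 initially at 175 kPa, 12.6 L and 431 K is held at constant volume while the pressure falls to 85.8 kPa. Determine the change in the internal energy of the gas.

-3510 J

n = P₁V₁/(RT₁) = 175×12.6/(8.314×431) = 0.615 mol.
Isochoric: V stays 12.6 L; P/T = const ⇒ T₂ = 211 K, P₂ = 85.8 kPa.
For an ideal gas ΔU = nCvΔT with Cv = R/(γ−1) = 26.0 J/(mol·K).
ΔU = 0.615×26.0×(211−431) = -3510 J.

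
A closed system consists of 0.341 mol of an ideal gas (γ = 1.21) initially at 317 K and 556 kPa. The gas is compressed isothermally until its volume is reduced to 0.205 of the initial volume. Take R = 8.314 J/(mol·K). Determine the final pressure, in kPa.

V₁ = nRT₁/P₁ = 0.341×8.314×317/556 = 1.62 L.
Isothermal: T stays 317 K; PV = const ⇒ V₂ = 0.331 L, P₂ = 2710 kPa.

2710 kPa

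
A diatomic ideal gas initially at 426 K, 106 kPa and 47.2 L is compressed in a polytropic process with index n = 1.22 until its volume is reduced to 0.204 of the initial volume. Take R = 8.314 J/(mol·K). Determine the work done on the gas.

n = P₁V₁/(RT₁) = 106×47.2/(8.314×426) = 1.41 mol.
Polytropic n=1.22: T₂ = T₁(V₁/V₂)^(n−1) = 426×(4.90)^0.22 = 604 K; P₂ = P₁(V₁/V₂)^n = 737 kPa.
W = (P₁V₁−P₂V₂)/(n−1) = (106×47.2−737×9.63)/0.22 = -9520 J.
Work done on the gas = −W_by = 9520 J.

9520 J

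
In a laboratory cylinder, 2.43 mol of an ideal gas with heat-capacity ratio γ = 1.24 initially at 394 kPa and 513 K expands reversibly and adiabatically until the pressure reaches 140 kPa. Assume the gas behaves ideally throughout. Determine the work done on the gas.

-7840 J

V₁ = nRT₁/P₁ = 2.43×8.314×513/394 = 26.3 L.
Adiabatic: T₂/T₁ = (P₂/P₁)^((γ−1)/γ) ⇒ T₂ = 513×(0.355)^0.194 = 420 K; V₂ = 60.6 L.
ΔU = nCvΔT = 2.43×34.6×(420−513) = -7840 J.
Q = 0 for an adiabatic process, so W = −ΔU = 7840 J.
Work done on the gas = −W_by = -7840 J.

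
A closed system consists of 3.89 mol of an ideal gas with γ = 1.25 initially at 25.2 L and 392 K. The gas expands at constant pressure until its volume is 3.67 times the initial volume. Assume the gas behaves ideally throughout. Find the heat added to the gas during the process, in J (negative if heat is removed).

P₁ = nRT₁/V₁ = 3.89×8.314×392/25.2 = 503 kPa.
Isobaric: P stays 503 kPa; V/T = const ⇒ T₂ = 1440 K, V₂ = 92.5 L.
W = PΔV = 503×(92.5−25.2) kPa·L = 33800 J.
ΔU = nCvΔT = 3.89×33.3×(1440−392) = 135000 J.
Q = ΔU + W = nCpΔT = 169000 J.

169000 J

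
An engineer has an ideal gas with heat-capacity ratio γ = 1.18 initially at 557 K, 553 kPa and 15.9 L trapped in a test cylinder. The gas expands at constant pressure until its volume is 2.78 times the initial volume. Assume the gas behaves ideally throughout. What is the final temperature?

1550 K

Isobaric: P stays 553 kPa; V/T = const ⇒ T₂ = 1550 K, V₂ = 44.2 L.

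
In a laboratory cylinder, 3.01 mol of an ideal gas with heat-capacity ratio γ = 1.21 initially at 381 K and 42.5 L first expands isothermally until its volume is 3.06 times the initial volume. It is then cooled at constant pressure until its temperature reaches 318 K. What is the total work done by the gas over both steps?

P₁ = nRT₁/V₁ = 3.01×8.314×381/42.5 = 224 kPa.
Step 1 — Isothermal: T stays 381 K; PV = const ⇒ V₂ = 130 L, P₂ = 73.3 kPa.
ΔU = 0 (ideal gas, T constant).
W = nRT ln(V₂/V₁) = 3.01×8.314×381×ln(3.06) = 10700 J.
Q = ΔU + W = 10700 J.
State after step 1: P = 73.3 kPa, V = 130 L, T = 381 K.
Step 2 — Isobaric: P stays 73.3 kPa; V/T = const ⇒ T₂ = 318 K, V₂ = 109 L.
W = PΔV = 73.3×(109−130) kPa·L = -1580 J.
ΔU = nCvΔT = 3.01×39.6×(318−381) = -7510 J.
Q = ΔU + W = nCpΔT = -9080 J.
Net over both steps: W = 9090 J, Q = 1580 J, ΔU = -7510 J.

9090 J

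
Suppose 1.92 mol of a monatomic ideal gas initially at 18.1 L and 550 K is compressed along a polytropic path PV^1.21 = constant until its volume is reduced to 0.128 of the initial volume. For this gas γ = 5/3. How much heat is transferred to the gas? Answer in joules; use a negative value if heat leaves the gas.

-15500 J

P₁ = nRT₁/V₁ = 1.92×8.314×550/18.1 = 485 kPa.
Polytropic n=1.21: T₂ = T₁(V₁/V₂)^(n−1) = 550×(7.81)^0.21 = 847 K; P₂ = P₁(V₁/V₂)^n = 5840 kPa.
W = (P₁V₁−P₂V₂)/(n−1) = (485×18.1−5840×2.32)/0.21 = -22600 J.
ΔU = nCvΔT = 1.92×12.5×(847−550) = 7110 J.
Q = ΔU + W = -15500 J.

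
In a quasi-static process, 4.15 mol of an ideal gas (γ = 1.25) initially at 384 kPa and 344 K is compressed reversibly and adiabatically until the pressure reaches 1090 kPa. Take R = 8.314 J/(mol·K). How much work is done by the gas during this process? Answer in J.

V₁ = nRT₁/P₁ = 4.15×8.314×344/384 = 30.9 L.
Adiabatic: T₂/T₁ = (P₂/P₁)^((γ−1)/γ) ⇒ T₂ = 344×(2.84)^0.200 = 424 K; V₂ = 13.4 L.
ΔU = nCvΔT = 4.15×33.3×(424−344) = 11000 J.
Q = 0 for an adiabatic process, so W = −ΔU = -11000 J.

-11000 J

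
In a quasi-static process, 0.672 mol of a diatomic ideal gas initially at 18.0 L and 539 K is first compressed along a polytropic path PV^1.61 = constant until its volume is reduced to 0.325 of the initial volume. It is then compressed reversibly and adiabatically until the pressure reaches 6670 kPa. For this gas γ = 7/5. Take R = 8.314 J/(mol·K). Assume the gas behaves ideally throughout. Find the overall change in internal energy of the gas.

18000 J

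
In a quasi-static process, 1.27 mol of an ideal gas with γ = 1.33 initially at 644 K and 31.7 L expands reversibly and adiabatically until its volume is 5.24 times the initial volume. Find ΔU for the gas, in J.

-8680 J

P₁ = nRT₁/V₁ = 1.27×8.314×644/31.7 = 215 kPa.
Adiabatic: TV^(γ−1) = const ⇒ T₂ = 644×(0.191)^0.330 = 373 K; PV^γ = const ⇒ P₂ = 23.7 kPa.
For an ideal gas ΔU = nCvΔT with Cv = R/(γ−1) = 25.2 J/(mol·K).
ΔU = 1.27×25.2×(373−644) = -8680 J.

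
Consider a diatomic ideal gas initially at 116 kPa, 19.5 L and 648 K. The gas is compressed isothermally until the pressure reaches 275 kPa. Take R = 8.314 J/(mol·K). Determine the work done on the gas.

n = P₁V₁/(RT₁) = 116×19.5/(8.314×648) = 0.420 mol.
Isothermal: T stays 648 K; PV = const ⇒ V₂ = 8.23 L, P₂ = 275 kPa.
W = nRT ln(V₂/V₁) = 0.420×8.314×648×ln(0.422) = -1950 J.
Work done on the gas = −W_by = 1950 J.

1950 J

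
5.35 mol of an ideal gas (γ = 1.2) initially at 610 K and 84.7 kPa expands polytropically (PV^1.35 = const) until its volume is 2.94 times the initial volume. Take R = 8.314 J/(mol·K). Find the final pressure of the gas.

19.8 kPa

V₁ = nRT₁/P₁ = 5.35×8.314×610/84.7 = 320 L.
Polytropic n=1.35: T₂ = T₁(V₁/V₂)^(n−1) = 610×(0.340)^0.35 = 418 K; P₂ = P₁(V₁/V₂)^n = 19.8 kPa.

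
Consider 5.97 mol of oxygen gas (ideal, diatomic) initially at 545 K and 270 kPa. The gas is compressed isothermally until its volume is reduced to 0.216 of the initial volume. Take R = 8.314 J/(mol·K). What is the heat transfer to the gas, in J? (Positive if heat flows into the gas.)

-41500 J

V₁ = nRT₁/P₁ = 5.97×8.314×545/270 = 100 L.
Isothermal: T stays 545 K; PV = const ⇒ V₂ = 21.6 L, P₂ = 1250 kPa.
ΔU = 0 (ideal gas, T constant).
W = nRT ln(V₂/V₁) = 5.97×8.314×545×ln(0.216) = -41500 J.
Q = ΔU + W = -41500 J.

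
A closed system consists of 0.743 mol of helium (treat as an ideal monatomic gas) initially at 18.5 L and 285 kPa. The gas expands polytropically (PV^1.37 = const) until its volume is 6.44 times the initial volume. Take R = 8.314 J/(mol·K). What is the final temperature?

428 K

T₁ = P₁V₁/(nR) = 285×18.5/(0.743×8.314) = 854 K.
Polytropic n=1.37: T₂ = T₁(V₁/V₂)^(n−1) = 854×(0.155)^0.37 = 428 K; P₂ = P₁(V₁/V₂)^n = 22.2 kPa.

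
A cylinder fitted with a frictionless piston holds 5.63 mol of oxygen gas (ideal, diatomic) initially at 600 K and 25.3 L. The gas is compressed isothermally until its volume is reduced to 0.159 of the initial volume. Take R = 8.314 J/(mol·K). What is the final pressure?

P₁ = nRT₁/V₁ = 5.63×8.314×600/25.3 = 1110 kPa.
Isothermal: T stays 600 K; PV = const ⇒ V₂ = 4.02 L, P₂ = 6980 kPa.

6980 kPa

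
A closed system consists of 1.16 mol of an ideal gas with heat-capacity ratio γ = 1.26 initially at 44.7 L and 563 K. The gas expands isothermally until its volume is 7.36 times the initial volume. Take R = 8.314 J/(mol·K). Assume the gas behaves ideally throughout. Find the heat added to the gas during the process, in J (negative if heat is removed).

P₁ = nRT₁/V₁ = 1.16×8.314×563/44.7 = 121 kPa.
Isothermal: T stays 563 K; PV = const ⇒ V₂ = 329 L, P₂ = 16.5 kPa.
ΔU = 0 (ideal gas, T constant).
W = nRT ln(V₂/V₁) = 1.16×8.314×563×ln(7.36) = 10800 J.
Q = ΔU + W = 10800 J.

10800 J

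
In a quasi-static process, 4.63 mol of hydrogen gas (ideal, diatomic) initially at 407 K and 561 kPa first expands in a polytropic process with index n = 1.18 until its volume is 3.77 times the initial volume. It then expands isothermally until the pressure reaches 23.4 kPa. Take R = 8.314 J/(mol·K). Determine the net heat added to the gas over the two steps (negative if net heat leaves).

30000 J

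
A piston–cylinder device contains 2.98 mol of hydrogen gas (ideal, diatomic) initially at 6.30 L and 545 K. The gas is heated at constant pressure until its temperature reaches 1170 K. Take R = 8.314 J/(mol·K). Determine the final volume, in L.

P₁ = nRT₁/V₁ = 2.98×8.314×545/6.30 = 2140 kPa.
Isobaric: P stays 2140 kPa; V/T = const ⇒ T₂ = 1170 K, V₂ = 13.5 L.

13.5 L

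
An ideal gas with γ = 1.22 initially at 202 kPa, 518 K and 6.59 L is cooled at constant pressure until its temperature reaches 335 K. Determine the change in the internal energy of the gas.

n = P₁V₁/(RT₁) = 202×6.59/(8.314×518) = 0.309 mol.
Isobaric: P stays 202 kPa; V/T = const ⇒ T₂ = 335 K, V₂ = 4.26 L.
For an ideal gas ΔU = nCvΔT with Cv = R/(γ−1) = 37.8 J/(mol·K).
ΔU = 0.309×37.8×(335−518) = -2140 J.

-2140 J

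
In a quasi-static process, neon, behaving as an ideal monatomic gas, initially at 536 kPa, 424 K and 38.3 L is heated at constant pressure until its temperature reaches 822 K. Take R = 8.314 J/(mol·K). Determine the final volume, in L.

74.3 L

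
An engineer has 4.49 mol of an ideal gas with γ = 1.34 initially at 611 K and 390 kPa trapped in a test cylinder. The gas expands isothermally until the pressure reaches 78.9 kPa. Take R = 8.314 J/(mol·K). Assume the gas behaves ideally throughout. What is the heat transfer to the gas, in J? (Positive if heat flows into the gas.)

36400 J

V₁ = nRT₁/P₁ = 4.49×8.314×611/390 = 58.5 L.
Isothermal: T stays 611 K; PV = const ⇒ V₂ = 289 L, P₂ = 78.9 kPa.
ΔU = 0 (ideal gas, T constant).
W = nRT ln(V₂/V₁) = 4.49×8.314×611×ln(4.94) = 36400 J.
Q = ΔU + W = 36400 J.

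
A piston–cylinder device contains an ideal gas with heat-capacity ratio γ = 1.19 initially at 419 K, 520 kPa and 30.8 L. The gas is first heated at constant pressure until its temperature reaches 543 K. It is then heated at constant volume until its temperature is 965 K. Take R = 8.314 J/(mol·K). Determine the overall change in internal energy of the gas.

n = P₁V₁/(RT₁) = 520×30.8/(8.314×419) = 4.60 mol.
Step 1 — Isobaric: P stays 520 kPa; V/T = const ⇒ T₂ = 543 K, V₂ = 39.9 L.
W = PΔV = 520×(39.9−30.8) kPa·L = 4740 J.
ΔU = nCvΔT = 4.60×43.8×(543−419) = 24900 J.
Q = ΔU + W = nCpΔT = 29700 J.
State after step 1: P = 520 kPa, V = 39.9 L, T = 543 K.
Step 2 — Isochoric: V stays 39.9 L; P/T = const ⇒ T₂ = 965 K, P₂ = 924 kPa.
W = 0 (no volume change).
ΔU = nCvΔT = 4.60×43.8×(965−543) = 84900 J.
Q = ΔU = 84900 J.
Net over both steps: W = 4740 J, Q = 115000 J, ΔU = 110000 J.

110000 J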